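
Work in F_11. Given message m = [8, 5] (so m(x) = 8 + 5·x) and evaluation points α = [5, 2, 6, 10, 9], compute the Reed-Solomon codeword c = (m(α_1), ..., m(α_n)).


c = [0, 7, 5, 3, 9]

Message polynomial: m(x) = 8 + 5·x (mod 11).
For each evaluation point α_i, compute m(α_i) mod 11:
  α_1 = 5: Horner steps 5 → 0, so m(5) = 0.
  α_2 = 2: Horner steps 5 → 7, so m(2) = 7.
  α_3 = 6: Horner steps 5 → 5, so m(6) = 5.
  α_4 = 10: Horner steps 5 → 3, so m(10) = 3.
  α_5 = 9: Horner steps 5 → 9, so m(9) = 9.
Codeword c = [0, 7, 5, 3, 9] ∈ F_11^5.


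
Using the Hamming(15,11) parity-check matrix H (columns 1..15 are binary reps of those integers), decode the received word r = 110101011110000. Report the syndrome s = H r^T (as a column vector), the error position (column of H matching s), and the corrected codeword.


s = (0, 0, 0, 1)^T, error position = 1, corrected codeword c = 010101011110000

Compute s = H r^T mod 2 one row at a time:
  s_1 = 1 + 1 + 1 + 1 + 0 + 0 + 0 + 0 = 4 ≡ 0 (mod 2).
  s_2 = 1 + 0 + 1 + 0 + 0 + 0 + 0 + 0 = 2 ≡ 0 (mod 2).
  s_3 = 1 + 0 + 1 + 0 + 1 + 1 + 0 + 0 = 4 ≡ 0 (mod 2).
  s_4 = 1 + 0 + 0 + 0 + 1 + 1 + 0 + 0 = 3 ≡ 1 (mod 2).
s = (0, 0, 0, 1)^T — this equals column 1 of H (binary 0001), so error is at position 1.
Correct: flip bit 1 of r = 110101011110000 to get c = 010101011110000.


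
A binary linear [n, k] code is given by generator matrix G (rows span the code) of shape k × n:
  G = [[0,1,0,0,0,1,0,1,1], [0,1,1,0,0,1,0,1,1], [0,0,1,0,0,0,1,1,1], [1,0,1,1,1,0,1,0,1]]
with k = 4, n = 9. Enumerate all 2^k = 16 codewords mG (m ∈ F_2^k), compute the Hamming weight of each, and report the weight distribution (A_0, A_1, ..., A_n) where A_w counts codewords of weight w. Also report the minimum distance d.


Weight distribution: A_0 = 1, A_1 = 1, A_3 = 2, A_4 = 4, A_5 = 3, A_6 = 2, A_7 = 2, A_8 = 1. Minimum distance d = 1.

Enumerate all 2^4 = 16 messages m ∈ F_2^4.
For each, compute codeword c = mG in F_2^9, then tally its weight.
  m = 0000 → c = 000000000, weight = 0.
  m = 1000 → c = 010001011, weight = 4.
  m = 0100 → c = 011001011, weight = 5.
  m = 1100 → c = 001000000, weight = 1.
  m = 0010 → c = 001000111, weight = 4.
  m = 1010 → c = 011001100, weight = 4.
  m = 0110 → c = 010001100, weight = 3.
  m = 1110 → c = 000000111, weight = 3.
  m = 0001 → c = 101110101, weight = 6.
  m = 1001 → c = 111111110, weight = 8.
  m = 0101 → c = 110111110, weight = 7.
  m = 1101 → c = 100110101, weight = 5.
  m = 0011 → c = 100110010, weight = 4.
  m = 1011 → c = 110111001, weight = 6.
  m = 0111 → c = 111111001, weight = 7.
  m = 1111 → c = 101110010, weight = 5.
Tally weights:
  weight 0: 1 codewords.
  weight 1: 1 codewords.
  weight 3: 2 codewords.
  weight 4: 4 codewords.
  weight 5: 3 codewords.
  weight 6: 2 codewords.
  weight 7: 2 codewords.
  weight 8: 1 codewords.
Minimum distance d = smallest w > 0 with A_w > 0 = 1.
Sanity: Σ A_w = 16 = 2^4 = 16 ✓.


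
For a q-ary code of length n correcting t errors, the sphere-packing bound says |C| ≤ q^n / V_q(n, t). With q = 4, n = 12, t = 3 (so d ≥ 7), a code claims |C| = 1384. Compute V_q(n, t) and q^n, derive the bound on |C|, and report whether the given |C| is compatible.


V_q(n, t) = 6571, q^n = 16777216, Hamming bound = 2553, |C| = 1384 ≤ bound (satisfied).

Step 1: Compute V_q(n, t) = Σ_{j=0}^3 C(n, j) (q−1)^j.
  j = 0: C(12,0)·(3)^0 = 1·1 = 1.
  j = 1: C(12,1)·(3)^1 = 12·3 = 36.
  j = 2: C(12,2)·(3)^2 = 66·9 = 594.
  j = 3: C(12,3)·(3)^3 = 220·27 = 5940.
  V_q(n, t) = 1 + 36 + 594 + 5940 = 6571.
Step 2: q^n = 4^12 = 16777216.
Step 3: Hamming bound ⌊q^n / V_q(n,t)⌋ = ⌊16777216/6571⌋ = 2553.
Step 4: Compare |C| = 1384 to 2553: satisfied.
The claimed |C| lies below the Hamming bound.


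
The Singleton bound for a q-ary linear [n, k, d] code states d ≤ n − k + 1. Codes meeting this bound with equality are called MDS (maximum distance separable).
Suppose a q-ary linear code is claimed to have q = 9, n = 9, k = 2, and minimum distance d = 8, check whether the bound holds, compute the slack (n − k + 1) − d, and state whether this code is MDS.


Singleton RHS = n − k + 1 = 8, slack = 0, bound satisfied, MDS.

Singleton bound: d ≤ n − k + 1.
Here n = 9, k = 2, so n − k + 1 = 8.
Given d = 8, check d ≤ 8: YES.
Slack = (n − k + 1) − d = 0.
The code is MDS (slack = 0).
Description: the claimed parameters are [9, 2, 8]_9; such a code would be MDS (meets Singleton bound).


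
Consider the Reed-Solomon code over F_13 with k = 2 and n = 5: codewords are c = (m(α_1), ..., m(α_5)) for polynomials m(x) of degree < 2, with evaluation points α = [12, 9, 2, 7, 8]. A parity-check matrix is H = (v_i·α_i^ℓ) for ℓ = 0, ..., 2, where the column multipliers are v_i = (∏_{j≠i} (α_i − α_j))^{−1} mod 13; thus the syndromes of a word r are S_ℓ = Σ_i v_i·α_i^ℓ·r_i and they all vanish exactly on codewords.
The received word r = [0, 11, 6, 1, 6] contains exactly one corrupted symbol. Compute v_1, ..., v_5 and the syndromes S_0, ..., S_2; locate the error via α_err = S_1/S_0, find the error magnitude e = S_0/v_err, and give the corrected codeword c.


S = (8, 3, 6), error at position 3, error magnitude e = 4, c = [0, 11, 2, 1, 6].

Step 1: column multipliers v_i = (∏_{j≠i}(α_i − α_j))^{−1} mod 13.
  i = 1 (α = 12): (12−9)(12−2)(12−7)(12−8) = 3·10·5·4 = 600 ≡ 2, so v_1 = 2^{−1} = 7 (mod 13).
  i = 2 (α = 9): (9−12)(9−2)(9−7)(9−8) = (−3)·7·2·1 = −42 ≡ 10, so v_2 = 10^{−1} = 4 (mod 13).
  i = 3 (α = 2): (2−12)(2−9)(2−7)(2−8) = (−10)·(−7)·(−5)·(−6) = 2100 ≡ 7, so v_3 = 7^{−1} = 2 (mod 13).
  i = 4 (α = 7): (7−12)(7−9)(7−2)(7−8) = (−5)·(−2)·5·(−1) = −50 ≡ 2, so v_4 = 2^{−1} = 7 (mod 13).
  i = 5 (α = 8): (8−12)(8−9)(8−2)(8−7) = (−4)·(−1)·6·1 = 24 ≡ 11, so v_5 = 11^{−1} = 6 (mod 13).
  v = [7, 4, 2, 7, 6].
Step 2: syndromes of r = [0, 11, 6, 1, 6] (all sums mod 13).
  S_0 = Σ v_i r_i = 7·0 + 4·11 + 2·6 + 7·1 + 6·6 = 99 ≡ 8.
  S_1 = Σ v_i α_i r_i = 7·12·0 + 4·9·11 + 2·2·6 + 7·7·1 + 6·8·6 = 757 ≡ 3.
  α_i^2 mod 13 = [1, 3, 4, 10, 12].
  S_2 = Σ v_i α_i^2 r_i = 7·1·0 + 4·3·11 + 2·4·6 + 7·10·1 + 6·12·6 = 682 ≡ 6.
  S = (8, 3, 6) ≠ 0, so r is not a codeword (an error is present).
Step 3: locate the error. For a single error e at position i, S_ℓ = v_i·e·α_i^ℓ, so α_err = S_1/S_0.
  S_0^{−1} = 8^{−1} = 5 (mod 13), so α_err = 3·5 = 15 ≡ 2 = α_3. Error position i = 3.
  Consistency check: S_2/S_1 = 6·9 = 54 ≡ 2 = α_err ✓ (single-error assumption holds).
Step 4: error magnitude e = S_0/v_3 = S_0·∏_{j≠3}(α_3 − α_j) = 8·7 = 56 ≡ 4 (mod 13).
Step 5: correct position 3: c_3 = r_3 − e = 6 − 4 ≡ 2 (mod 13). Hence c = [0, 11, 2, 1, 6].
  Check: interpolating c through the α_i gives m(x) = 5 + 5·x (degree < 2) with m(α_i) = c_i for every i, so c is indeed a codeword.


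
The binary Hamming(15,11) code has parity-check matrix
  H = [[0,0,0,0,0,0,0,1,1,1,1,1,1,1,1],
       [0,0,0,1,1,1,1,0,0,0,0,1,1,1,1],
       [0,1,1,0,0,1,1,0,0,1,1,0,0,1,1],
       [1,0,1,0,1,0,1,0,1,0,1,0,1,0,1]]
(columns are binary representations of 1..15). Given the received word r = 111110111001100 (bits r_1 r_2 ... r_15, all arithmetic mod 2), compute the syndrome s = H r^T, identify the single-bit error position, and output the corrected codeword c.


s = (0, 1, 1, 0)^T, error position = 6, corrected codeword c = 111111111001100

Compute s = H r^T mod 2 one row at a time:
  s_1 = 1 + 1 + 0 + 0 + 1 + 1 + 0 + 0 = 4 ≡ 0 (mod 2).
  s_2 = 1 + 1 + 0 + 1 + 1 + 1 + 0 + 0 = 5 ≡ 1 (mod 2).
  s_3 = 1 + 1 + 0 + 1 + 0 + 0 + 0 + 0 = 3 ≡ 1 (mod 2).
  s_4 = 1 + 1 + 1 + 1 + 1 + 0 + 1 + 0 = 6 ≡ 0 (mod 2).
s = (0, 1, 1, 0)^T — this equals column 6 of H (binary 0110), so error is at position 6.
Correct: flip bit 6 of r = 111110111001100 to get c = 111111111001100.


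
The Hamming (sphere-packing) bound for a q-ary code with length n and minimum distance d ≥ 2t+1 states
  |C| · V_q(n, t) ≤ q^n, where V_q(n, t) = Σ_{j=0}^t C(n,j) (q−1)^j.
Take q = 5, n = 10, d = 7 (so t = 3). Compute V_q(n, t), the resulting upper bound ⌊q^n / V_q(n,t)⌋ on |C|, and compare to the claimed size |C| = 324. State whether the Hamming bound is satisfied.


V_q(n, t) = 8441, q^n = 9765625, Hamming bound = 1156, |C| = 324 ≤ bound (satisfied).

Step 1: Compute V_q(n, t) = Σ_{j=0}^3 C(n, j) (q−1)^j.
  j = 0: C(10,0)·(4)^0 = 1·1 = 1.
  j = 1: C(10,1)·(4)^1 = 10·4 = 40.
  j = 2: C(10,2)·(4)^2 = 45·16 = 720.
  j = 3: C(10,3)·(4)^3 = 120·64 = 7680.
  V_q(n, t) = 1 + 40 + 720 + 7680 = 8441.
Step 2: q^n = 5^10 = 9765625.
Step 3: Hamming bound ⌊q^n / V_q(n,t)⌋ = ⌊9765625/8441⌋ = 1156.
Step 4: Compare |C| = 324 to 1156: satisfied.
The claimed |C| lies below the Hamming bound.


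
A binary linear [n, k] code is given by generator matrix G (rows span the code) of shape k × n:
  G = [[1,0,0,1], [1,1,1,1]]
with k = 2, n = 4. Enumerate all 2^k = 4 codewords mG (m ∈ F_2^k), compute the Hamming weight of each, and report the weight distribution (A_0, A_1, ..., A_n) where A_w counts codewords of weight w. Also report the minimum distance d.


Weight distribution: A_0 = 1, A_2 = 2, A_4 = 1. Minimum distance d = 2.

Enumerate all 2^2 = 4 messages m ∈ F_2^2.
For each, compute codeword c = mG in F_2^4, then tally its weight.
  m = 00 → c = 0000, weight = 0.
  m = 10 → c = 1001, weight = 2.
  m = 01 → c = 1111, weight = 4.
  m = 11 → c = 0110, weight = 2.
Tally weights:
  weight 0: 1 codewords.
  weight 2: 2 codewords.
  weight 4: 1 codewords.
Minimum distance d = smallest w > 0 with A_w > 0 = 2.
Sanity: Σ A_w = 4 = 2^2 = 4 ✓.


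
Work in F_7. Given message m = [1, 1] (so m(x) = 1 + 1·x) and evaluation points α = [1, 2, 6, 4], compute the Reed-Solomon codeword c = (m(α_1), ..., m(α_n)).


c = [2, 3, 0, 5]

Message polynomial: m(x) = 1 + 1·x (mod 7).
For each evaluation point α_i, compute m(α_i) mod 7:
  α_1 = 1: Horner steps 1 → 2, so m(1) = 2.
  α_2 = 2: Horner steps 1 → 3, so m(2) = 3.
  α_3 = 6: Horner steps 1 → 0, so m(6) = 0.
  α_4 = 4: Horner steps 1 → 5, so m(4) = 5.
Codeword c = [2, 3, 0, 5] ∈ F_7^4.


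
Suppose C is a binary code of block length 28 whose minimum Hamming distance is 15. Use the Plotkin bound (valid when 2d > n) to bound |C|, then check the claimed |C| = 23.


Plotkin bound M ≤ 14; given |C| = 23 > bound (violated).

Check applicability: 2d = 30, n = 28.
2d − n = 2 > 0, so Plotkin applies.
Compute d/(2d−n) = 15/2 ≈ 7.5000.
⌊d/(2d−n)⌋ = 7.
Plotkin bound: M ≤ 2·7 = 14.
Given |C| = 23, check: VIOLATED.
This |C| is above the Plotkin bound, so no binary code with n = 28, d = 15 and 23 codewords exists.


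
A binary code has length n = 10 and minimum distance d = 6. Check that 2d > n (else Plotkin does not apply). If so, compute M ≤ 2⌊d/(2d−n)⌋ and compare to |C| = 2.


Plotkin bound M ≤ 6; given |C| = 2 ≤ bound (satisfied).

Check applicability: 2d = 12, n = 10.
2d − n = 2 > 0, so Plotkin applies.
Compute d/(2d−n) = 6/2 ≈ 3.0000.
⌊d/(2d−n)⌋ = 3.
Plotkin bound: M ≤ 2·3 = 6.
Given |C| = 2, check: satisfied.
This |C| is below the Plotkin bound.


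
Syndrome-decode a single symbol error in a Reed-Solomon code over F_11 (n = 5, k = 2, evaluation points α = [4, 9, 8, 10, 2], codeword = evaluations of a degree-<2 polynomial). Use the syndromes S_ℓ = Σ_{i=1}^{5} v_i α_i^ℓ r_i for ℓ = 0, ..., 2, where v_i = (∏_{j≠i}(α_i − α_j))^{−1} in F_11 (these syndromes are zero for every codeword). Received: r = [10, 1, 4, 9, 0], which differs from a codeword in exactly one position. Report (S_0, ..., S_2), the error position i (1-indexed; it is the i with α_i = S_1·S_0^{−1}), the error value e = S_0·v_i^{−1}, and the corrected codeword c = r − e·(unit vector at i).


S = (8, 10, 7), error at position 1, error magnitude e = 5, c = [5, 1, 4, 9, 0].

Step 1: column multipliers v_i = (∏_{j≠i}(α_i − α_j))^{−1} mod 11.
  i = 1 (α = 4): (4−9)(4−8)(4−10)(4−2) = (−5)·(−4)·(−6)·2 = −240 ≡ 2, so v_1 = 2^{−1} = 6 (mod 11).
  i = 2 (α = 9): (9−4)(9−8)(9−10)(9−2) = 5·1·(−1)·7 = −35 ≡ 9, so v_2 = 9^{−1} = 5 (mod 11).
  i = 3 (α = 8): (8−4)(8−9)(8−10)(8−2) = 4·(−1)·(−2)·6 = 48 ≡ 4, so v_3 = 4^{−1} = 3 (mod 11).
  i = 4 (α = 10): (10−4)(10−9)(10−8)(10−2) = 6·1·2·8 = 96 ≡ 8, so v_4 = 8^{−1} = 7 (mod 11).
  i = 5 (α = 2): (2−4)(2−9)(2−8)(2−10) = (−2)·(−7)·(−6)·(−8) = 672 ≡ 1, so v_5 = 1^{−1} = 1 (mod 11).
  v = [6, 5, 3, 7, 1].
Step 2: syndromes of r = [10, 1, 4, 9, 0] (all sums mod 11).
  S_0 = Σ v_i r_i = 6·10 + 5·1 + 3·4 + 7·9 + 1·0 = 140 ≡ 8.
  S_1 = Σ v_i α_i r_i = 6·4·10 + 5·9·1 + 3·8·4 + 7·10·9 + 1·2·0 = 1011 ≡ 10.
  α_i^2 mod 11 = [5, 4, 9, 1, 4].
  S_2 = Σ v_i α_i^2 r_i = 6·5·10 + 5·4·1 + 3·9·4 + 7·1·9 + 1·4·0 = 491 ≡ 7.
  S = (8, 10, 7) ≠ 0, so r is not a codeword (an error is present).
Step 3: locate the error. For a single error e at position i, S_ℓ = v_i·e·α_i^ℓ, so α_err = S_1/S_0.
  S_0^{−1} = 8^{−1} = 7 (mod 11), so α_err = 10·7 = 70 ≡ 4 = α_1. Error position i = 1.
  Consistency check: S_2/S_1 = 7·10 = 70 ≡ 4 = α_err ✓ (single-error assumption holds).
Step 4: error magnitude e = S_0/v_1 = S_0·∏_{j≠1}(α_1 − α_j) = 8·2 = 16 ≡ 5 (mod 11).
Step 5: correct position 1: c_1 = r_1 − e = 10 − 5 ≡ 5 (mod 11). Hence c = [5, 1, 4, 9, 0].
  Check: interpolating c through the α_i gives m(x) = 6 + 8·x (degree < 2) with m(α_i) = c_i for every i, so c is indeed a codeword.


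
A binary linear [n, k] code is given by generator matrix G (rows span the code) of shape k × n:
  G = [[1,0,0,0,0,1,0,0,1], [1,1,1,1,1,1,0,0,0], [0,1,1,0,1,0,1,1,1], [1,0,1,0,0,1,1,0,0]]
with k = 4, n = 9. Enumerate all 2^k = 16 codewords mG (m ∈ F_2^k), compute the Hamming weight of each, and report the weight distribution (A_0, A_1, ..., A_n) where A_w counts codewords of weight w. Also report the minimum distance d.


Weight distribution: A_0 = 1, A_3 = 4, A_4 = 3, A_5 = 2, A_6 = 4, A_7 = 2. Minimum distance d = 3.

Enumerate all 2^4 = 16 messages m ∈ F_2^4.
For each, compute codeword c = mG in F_2^9, then tally its weight.
  m = 0000 → c = 000000000, weight = 0.
  m = 1000 → c = 100001001, weight = 3.
  m = 0100 → c = 111111000, weight = 6.
  m = 1100 → c = 011110001, weight = 5.
  m = 0010 → c = 011010111, weight = 6.
  m = 1010 → c = 111011110, weight = 7.
  m = 0110 → c = 100101111, weight = 6.
  m = 1110 → c = 000100110, weight = 3.
  m = 0001 → c = 101001100, weight = 4.
  m = 1001 → c = 001000101, weight = 3.
  m = 0101 → c = 010110100, weight = 4.
  m = 1101 → c = 110111101, weight = 7.
  m = 0011 → c = 110011011, weight = 6.
  m = 1011 → c = 010010010, weight = 3.
  m = 0111 → c = 001100011, weight = 4.
  m = 1111 → c = 101101010, weight = 5.
Tally weights:
  weight 0: 1 codewords.
  weight 3: 4 codewords.
  weight 4: 3 codewords.
  weight 5: 2 codewords.
  weight 6: 4 codewords.
  weight 7: 2 codewords.
Minimum distance d = smallest w > 0 with A_w > 0 = 3.
Sanity: Σ A_w = 16 = 2^4 = 16 ✓.


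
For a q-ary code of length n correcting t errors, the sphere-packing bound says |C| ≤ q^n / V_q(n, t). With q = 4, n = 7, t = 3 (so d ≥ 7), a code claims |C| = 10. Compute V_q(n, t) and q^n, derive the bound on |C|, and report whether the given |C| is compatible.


V_q(n, t) = 1156, q^n = 16384, Hamming bound = 14, |C| = 10 ≤ bound (satisfied).

Step 1: Compute V_q(n, t) = Σ_{j=0}^3 C(n, j) (q−1)^j.
  j = 0: C(7,0)·(3)^0 = 1·1 = 1.
  j = 1: C(7,1)·(3)^1 = 7·3 = 21.
  j = 2: C(7,2)·(3)^2 = 21·9 = 189.
  j = 3: C(7,3)·(3)^3 = 35·27 = 945.
  V_q(n, t) = 1 + 21 + 189 + 945 = 1156.
Step 2: q^n = 4^7 = 16384.
Step 3: Hamming bound ⌊q^n / V_q(n,t)⌋ = ⌊16384/1156⌋ = 14.
Step 4: Compare |C| = 10 to 14: satisfied.
The claimed |C| lies below the Hamming bound.


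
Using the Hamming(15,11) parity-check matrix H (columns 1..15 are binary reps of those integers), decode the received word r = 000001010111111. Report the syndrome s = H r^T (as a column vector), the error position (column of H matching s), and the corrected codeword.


s = (1, 1, 1, 1)^T, error position = 15, corrected codeword c = 000001010111110

Compute s = H r^T mod 2 one row at a time:
  s_1 = 1 + 0 + 1 + 1 + 1 + 1 + 1 + 1 = 7 ≡ 1 (mod 2).
  s_2 = 0 + 0 + 1 + 0 + 1 + 1 + 1 + 1 = 5 ≡ 1 (mod 2).
  s_3 = 0 + 0 + 1 + 0 + 1 + 1 + 1 + 1 = 5 ≡ 1 (mod 2).
  s_4 = 0 + 0 + 0 + 0 + 0 + 1 + 1 + 1 = 3 ≡ 1 (mod 2).
s = (1, 1, 1, 1)^T — this equals column 15 of H (binary 1111), so error is at position 15.
Correct: flip bit 15 of r = 000001010111111 to get c = 000001010111110.


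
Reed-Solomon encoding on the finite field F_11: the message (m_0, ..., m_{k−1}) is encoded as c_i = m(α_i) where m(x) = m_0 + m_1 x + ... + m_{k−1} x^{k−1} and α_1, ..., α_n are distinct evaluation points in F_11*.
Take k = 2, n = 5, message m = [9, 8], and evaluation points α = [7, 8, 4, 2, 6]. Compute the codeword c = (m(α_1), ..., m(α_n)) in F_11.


c = [10, 7, 8, 3, 2]

Message polynomial: m(x) = 9 + 8·x (mod 11).
For each evaluation point α_i, compute m(α_i) mod 11:
  α_1 = 7: Horner steps 8 → 10, so m(7) = 10.
  α_2 = 8: Horner steps 8 → 7, so m(8) = 7.
  α_3 = 4: Horner steps 8 → 8, so m(4) = 8.
  α_4 = 2: Horner steps 8 → 3, so m(2) = 3.
  α_5 = 6: Horner steps 8 → 2, so m(6) = 2.
Codeword c = [10, 7, 8, 3, 2] ∈ F_11^5.


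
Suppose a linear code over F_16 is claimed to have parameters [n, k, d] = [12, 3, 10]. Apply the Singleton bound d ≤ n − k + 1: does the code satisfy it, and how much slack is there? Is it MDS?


Singleton RHS = n − k + 1 = 10, slack = 0, bound satisfied, MDS.

Singleton bound: d ≤ n − k + 1.
Here n = 12, k = 3, so n − k + 1 = 10.
Given d = 10, check d ≤ 10: YES.
Slack = (n − k + 1) − d = 0.
The code is MDS (slack = 0).
Description: the claimed parameters are [12, 3, 10]_16; such a code would be MDS (meets Singleton bound).


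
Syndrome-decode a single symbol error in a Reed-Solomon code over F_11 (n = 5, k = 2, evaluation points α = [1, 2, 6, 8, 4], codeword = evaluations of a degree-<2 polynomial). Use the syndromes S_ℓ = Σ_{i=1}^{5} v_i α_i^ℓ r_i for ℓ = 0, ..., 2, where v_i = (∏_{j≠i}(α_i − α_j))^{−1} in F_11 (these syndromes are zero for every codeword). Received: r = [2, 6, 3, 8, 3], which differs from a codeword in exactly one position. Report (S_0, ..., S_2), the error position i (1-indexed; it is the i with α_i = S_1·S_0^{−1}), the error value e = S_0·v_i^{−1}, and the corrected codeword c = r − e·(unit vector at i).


S = (10, 5, 8), error at position 3, error magnitude e = 3, c = [2, 6, 0, 8, 3].

Step 1: column multipliers v_i = (∏_{j≠i}(α_i − α_j))^{−1} mod 11.
  i = 1 (α = 1): (1−2)(1−6)(1−8)(1−4) = (−1)·(−5)·(−7)·(−3) = 105 ≡ 6, so v_1 = 6^{−1} = 2 (mod 11).
  i = 2 (α = 2): (2−1)(2−6)(2−8)(2−4) = 1·(−4)·(−6)·(−2) = −48 ≡ 7, so v_2 = 7^{−1} = 8 (mod 11).
  i = 3 (α = 6): (6−1)(6−2)(6−8)(6−4) = 5·4·(−2)·2 = −80 ≡ 8, so v_3 = 8^{−1} = 7 (mod 11).
  i = 4 (α = 8): (8−1)(8−2)(8−6)(8−4) = 7·6·2·4 = 336 ≡ 6, so v_4 = 6^{−1} = 2 (mod 11).
  i = 5 (α = 4): (4−1)(4−2)(4−6)(4−8) = 3·2·(−2)·(−4) = 48 ≡ 4, so v_5 = 4^{−1} = 3 (mod 11).
  v = [2, 8, 7, 2, 3].
Step 2: syndromes of r = [2, 6, 3, 8, 3] (all sums mod 11).
  S_0 = Σ v_i r_i = 2·2 + 8·6 + 7·3 + 2·8 + 3·3 = 98 ≡ 10.
  S_1 = Σ v_i α_i r_i = 2·1·2 + 8·2·6 + 7·6·3 + 2·8·8 + 3·4·3 = 390 ≡ 5.
  α_i^2 mod 11 = [1, 4, 3, 9, 5].
  S_2 = Σ v_i α_i^2 r_i = 2·1·2 + 8·4·6 + 7·3·3 + 2·9·8 + 3·5·3 = 448 ≡ 8.
  S = (10, 5, 8) ≠ 0, so r is not a codeword (an error is present).
Step 3: locate the error. For a single error e at position i, S_ℓ = v_i·e·α_i^ℓ, so α_err = S_1/S_0.
  S_0^{−1} = 10^{−1} = 10 (mod 11), so α_err = 5·10 = 50 ≡ 6 = α_3. Error position i = 3.
  Consistency check: S_2/S_1 = 8·9 = 72 ≡ 6 = α_err ✓ (single-error assumption holds).
Step 4: error magnitude e = S_0/v_3 = S_0·∏_{j≠3}(α_3 − α_j) = 10·8 = 80 ≡ 3 (mod 11).
Step 5: correct position 3: c_3 = r_3 − e = 3 − 3 ≡ 0 (mod 11). Hence c = [2, 6, 0, 8, 3].
  Check: interpolating c through the α_i gives m(x) = 9 + 4·x (degree < 2) with m(α_i) = c_i for every i, so c is indeed a codeword.


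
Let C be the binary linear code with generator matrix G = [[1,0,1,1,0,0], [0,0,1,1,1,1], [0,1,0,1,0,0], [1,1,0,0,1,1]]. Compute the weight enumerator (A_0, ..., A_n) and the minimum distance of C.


Weight distribution: A_0 = 1, A_1 = 2, A_2 = 2, A_3 = 4, A_4 = 5, A_5 = 2. Minimum distance d = 1.

Enumerate all 2^4 = 16 messages m ∈ F_2^4.
For each, compute codeword c = mG in F_2^6, then tally its weight.
  m = 0000 → c = 000000, weight = 0.
  m = 1000 → c = 101100, weight = 3.
  m = 0100 → c = 001111, weight = 4.
  m = 1100 → c = 100011, weight = 3.
  m = 0010 → c = 010100, weight = 2.
  m = 1010 → c = 111000, weight = 3.
  m = 0110 → c = 011011, weight = 4.
  m = 1110 → c = 110111, weight = 5.
  m = 0001 → c = 110011, weight = 4.
  m = 1001 → c = 011111, weight = 5.
  m = 0101 → c = 111100, weight = 4.
  m = 1101 → c = 010000, weight = 1.
  m = 0011 → c = 100111, weight = 4.
  m = 1011 → c = 001011, weight = 3.
  m = 0111 → c = 101000, weight = 2.
  m = 1111 → c = 000100, weight = 1.
Tally weights:
  weight 0: 1 codewords.
  weight 1: 2 codewords.
  weight 2: 2 codewords.
  weight 3: 4 codewords.
  weight 4: 5 codewords.
  weight 5: 2 codewords.
Minimum distance d = smallest w > 0 with A_w > 0 = 1.
Sanity: Σ A_w = 16 = 2^4 = 16 ✓.


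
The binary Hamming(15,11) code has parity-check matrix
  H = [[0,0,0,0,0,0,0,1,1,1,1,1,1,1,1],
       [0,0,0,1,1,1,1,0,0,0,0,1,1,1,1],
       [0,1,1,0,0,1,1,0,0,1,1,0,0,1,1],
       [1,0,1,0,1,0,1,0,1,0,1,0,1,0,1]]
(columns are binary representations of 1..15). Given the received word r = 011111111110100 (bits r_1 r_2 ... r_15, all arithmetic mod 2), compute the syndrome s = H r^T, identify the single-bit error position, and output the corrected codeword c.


s = (1, 1, 0, 0)^T, error position = 12, corrected codeword c = 011111111111100

Compute s = H r^T mod 2 one row at a time:
  s_1 = 1 + 1 + 1 + 1 + 0 + 1 + 0 + 0 = 5 ≡ 1 (mod 2).
  s_2 = 1 + 1 + 1 + 1 + 0 + 1 + 0 + 0 = 5 ≡ 1 (mod 2).
  s_3 = 1 + 1 + 1 + 1 + 1 + 1 + 0 + 0 = 6 ≡ 0 (mod 2).
  s_4 = 0 + 1 + 1 + 1 + 1 + 1 + 1 + 0 = 6 ≡ 0 (mod 2).
s = (1, 1, 0, 0)^T — this equals column 12 of H (binary 1100), so error is at position 12.
Correct: flip bit 12 of r = 011111111110100 to get c = 011111111111100.


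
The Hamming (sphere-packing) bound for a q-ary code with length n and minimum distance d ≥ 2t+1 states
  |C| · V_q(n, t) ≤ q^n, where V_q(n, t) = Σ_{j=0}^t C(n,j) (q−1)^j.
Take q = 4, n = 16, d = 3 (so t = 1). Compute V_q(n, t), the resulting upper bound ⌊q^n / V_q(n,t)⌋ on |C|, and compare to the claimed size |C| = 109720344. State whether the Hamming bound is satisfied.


V_q(n, t) = 49, q^n = 4294967296, Hamming bound = 87652393, |C| = 109720344 > bound (violated).

Step 1: Compute V_q(n, t) = Σ_{j=0}^1 C(n, j) (q−1)^j.
  j = 0: C(16,0)·(3)^0 = 1·1 = 1.
  j = 1: C(16,1)·(3)^1 = 16·3 = 48.
  V_q(n, t) = 1 + 48 = 49.
Step 2: q^n = 4^16 = 4294967296.
Step 3: Hamming bound ⌊q^n / V_q(n,t)⌋ = ⌊4294967296/49⌋ = 87652393.
Step 4: Compare |C| = 109720344 to 87652393: violated.
The claimed |C| lies above the Hamming bound, so no 4-ary code of length 16 with d ≥ 3 can have 109720344 codewords.


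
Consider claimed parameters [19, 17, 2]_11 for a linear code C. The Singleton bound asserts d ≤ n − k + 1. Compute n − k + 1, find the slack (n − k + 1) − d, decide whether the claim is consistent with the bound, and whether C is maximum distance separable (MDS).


Singleton RHS = n − k + 1 = 3, slack = 1, bound satisfied, not MDS.

Singleton bound: d ≤ n − k + 1.
Here n = 19, k = 17, so n − k + 1 = 3.
Given d = 2, check d ≤ 3: YES.
Slack = (n − k + 1) − d = 1.
The code is NOT MDS (slack = 1 > 0).
Description: the claimed parameters are [19, 17, 2]_11; such a code would be non-MDS.


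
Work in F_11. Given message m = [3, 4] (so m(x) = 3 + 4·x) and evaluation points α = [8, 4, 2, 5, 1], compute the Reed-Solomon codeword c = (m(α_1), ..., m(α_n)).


c = [2, 8, 0, 1, 7]

Message polynomial: m(x) = 3 + 4·x (mod 11).
For each evaluation point α_i, compute m(α_i) mod 11:
  α_1 = 8: Horner steps 4 → 2, so m(8) = 2.
  α_2 = 4: Horner steps 4 → 8, so m(4) = 8.
  α_3 = 2: Horner steps 4 → 0, so m(2) = 0.
  α_4 = 5: Horner steps 4 → 1, so m(5) = 1.
  α_5 = 1: Horner steps 4 → 7, so m(1) = 7.
Codeword c = [2, 8, 0, 1, 7] ∈ F_11^5.


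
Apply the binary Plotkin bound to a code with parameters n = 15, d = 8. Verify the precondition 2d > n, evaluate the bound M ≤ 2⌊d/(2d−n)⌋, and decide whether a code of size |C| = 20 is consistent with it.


Plotkin bound M ≤ 16; given |C| = 20 > bound (violated).

Check applicability: 2d = 16, n = 15.
2d − n = 1 > 0, so Plotkin applies.
Compute d/(2d−n) = 8/1 ≈ 8.0000.
⌊d/(2d−n)⌋ = 8.
Plotkin bound: M ≤ 2·8 = 16.
Given |C| = 20, check: VIOLATED.
This |C| is above the Plotkin bound, so no binary code with n = 15, d = 8 and 20 codewords exists.


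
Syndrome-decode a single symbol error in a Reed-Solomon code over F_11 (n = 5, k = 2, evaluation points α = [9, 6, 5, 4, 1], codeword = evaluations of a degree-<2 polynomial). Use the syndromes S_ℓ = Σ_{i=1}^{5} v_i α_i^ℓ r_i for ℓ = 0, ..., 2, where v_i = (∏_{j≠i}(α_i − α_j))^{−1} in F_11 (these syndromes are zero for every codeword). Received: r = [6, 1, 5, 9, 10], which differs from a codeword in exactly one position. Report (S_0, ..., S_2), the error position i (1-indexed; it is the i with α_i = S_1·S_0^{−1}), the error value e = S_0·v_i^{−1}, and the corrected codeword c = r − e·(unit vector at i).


S = (4, 3, 5), error at position 1, error magnitude e = 6, c = [0, 1, 5, 9, 10].

Step 1: column multipliers v_i = (∏_{j≠i}(α_i − α_j))^{−1} mod 11.
  i = 1 (α = 9): (9−6)(9−5)(9−4)(9−1) = 3·4·5·8 = 480 ≡ 7, so v_1 = 7^{−1} = 8 (mod 11).
  i = 2 (α = 6): (6−9)(6−5)(6−4)(6−1) = (−3)·1·2·5 = −30 ≡ 3, so v_2 = 3^{−1} = 4 (mod 11).
  i = 3 (α = 5): (5−9)(5−6)(5−4)(5−1) = (−4)·(−1)·1·4 = 16 ≡ 5, so v_3 = 5^{−1} = 9 (mod 11).
  i = 4 (α = 4): (4−9)(4−6)(4−5)(4−1) = (−5)·(−2)·(−1)·3 = −30 ≡ 3, so v_4 = 3^{−1} = 4 (mod 11).
  i = 5 (α = 1): (1−9)(1−6)(1−5)(1−4) = (−8)·(−5)·(−4)·(−3) = 480 ≡ 7, so v_5 = 7^{−1} = 8 (mod 11).
  v = [8, 4, 9, 4, 8].
Step 2: syndromes of r = [6, 1, 5, 9, 10] (all sums mod 11).
  S_0 = Σ v_i r_i = 8·6 + 4·1 + 9·5 + 4·9 + 8·10 = 213 ≡ 4.
  S_1 = Σ v_i α_i r_i = 8·9·6 + 4·6·1 + 9·5·5 + 4·4·9 + 8·1·10 = 905 ≡ 3.
  α_i^2 mod 11 = [4, 3, 3, 5, 1].
  S_2 = Σ v_i α_i^2 r_i = 8·4·6 + 4·3·1 + 9·3·5 + 4·5·9 + 8·1·10 = 599 ≡ 5.
  S = (4, 3, 5) ≠ 0, so r is not a codeword (an error is present).
Step 3: locate the error. For a single error e at position i, S_ℓ = v_i·e·α_i^ℓ, so α_err = S_1/S_0.
  S_0^{−1} = 4^{−1} = 3 (mod 11), so α_err = 3·3 = 9 ≡ 9 = α_1. Error position i = 1.
  Consistency check: S_2/S_1 = 5·4 = 20 ≡ 9 = α_err ✓ (single-error assumption holds).
Step 4: error magnitude e = S_0/v_1 = S_0·∏_{j≠1}(α_1 − α_j) = 4·7 = 28 ≡ 6 (mod 11).
Step 5: correct position 1: c_1 = r_1 − e = 6 − 6 ≡ 0 (mod 11). Hence c = [0, 1, 5, 9, 10].
  Check: interpolating c through the α_i gives m(x) = 3 + 7·x (degree < 2) with m(α_i) = c_i for every i, so c is indeed a codeword.


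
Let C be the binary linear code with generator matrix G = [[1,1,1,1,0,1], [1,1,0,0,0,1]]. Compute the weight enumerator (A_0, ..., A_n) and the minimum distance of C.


Weight distribution: A_0 = 1, A_2 = 1, A_3 = 1, A_5 = 1. Minimum distance d = 2.

Enumerate all 2^2 = 4 messages m ∈ F_2^2.
For each, compute codeword c = mG in F_2^6, then tally its weight.
  m = 00 → c = 000000, weight = 0.
  m = 10 → c = 111101, weight = 5.
  m = 01 → c = 110001, weight = 3.
  m = 11 → c = 001100, weight = 2.
Tally weights:
  weight 0: 1 codewords.
  weight 2: 1 codewords.
  weight 3: 1 codewords.
  weight 5: 1 codewords.
Minimum distance d = smallest w > 0 with A_w > 0 = 2.
Sanity: Σ A_w = 4 = 2^2 = 4 ✓.


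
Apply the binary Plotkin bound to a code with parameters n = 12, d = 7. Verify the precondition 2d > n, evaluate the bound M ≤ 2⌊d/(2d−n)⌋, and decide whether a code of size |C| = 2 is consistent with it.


Plotkin bound M ≤ 6; given |C| = 2 ≤ bound (satisfied).

Check applicability: 2d = 14, n = 12.
2d − n = 2 > 0, so Plotkin applies.
Compute d/(2d−n) = 7/2 ≈ 3.5000.
⌊d/(2d−n)⌋ = 3.
Plotkin bound: M ≤ 2·3 = 6.
Given |C| = 2, check: satisfied.
This |C| is below the Plotkin bound.


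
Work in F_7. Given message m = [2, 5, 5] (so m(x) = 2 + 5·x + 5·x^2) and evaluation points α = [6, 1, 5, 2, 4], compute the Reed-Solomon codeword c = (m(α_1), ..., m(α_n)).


c = [2, 5, 5, 4, 4]

Message polynomial: m(x) = 2 + 5·x + 5·x^2 (mod 7).
For each evaluation point α_i, compute m(α_i) mod 7:
  α_1 = 6: Horner steps 5 → 0 → 2, so m(6) = 2.
  α_2 = 1: Horner steps 5 → 3 → 5, so m(1) = 5.
  α_3 = 5: Horner steps 5 → 2 → 5, so m(5) = 5.
  α_4 = 2: Horner steps 5 → 1 → 4, so m(2) = 4.
  α_5 = 4: Horner steps 5 → 4 → 4, so m(4) = 4.
Codeword c = [2, 5, 5, 4, 4] ∈ F_7^5.


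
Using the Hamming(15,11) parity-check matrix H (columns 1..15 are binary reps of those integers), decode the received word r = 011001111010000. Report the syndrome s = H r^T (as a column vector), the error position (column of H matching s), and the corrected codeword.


s = (1, 0, 1, 0)^T, error position = 10, corrected codeword c = 011001111110000

Compute s = H r^T mod 2 one row at a time:
  s_1 = 1 + 1 + 0 + 1 + 0 + 0 + 0 + 0 = 3 ≡ 1 (mod 2).
  s_2 = 0 + 0 + 1 + 1 + 0 + 0 + 0 + 0 = 2 ≡ 0 (mod 2).
  s_3 = 1 + 1 + 1 + 1 + 0 + 1 + 0 + 0 = 5 ≡ 1 (mod 2).
  s_4 = 0 + 1 + 0 + 1 + 1 + 1 + 0 + 0 = 4 ≡ 0 (mod 2).
s = (1, 0, 1, 0)^T — this equals column 10 of H (binary 1010), so error is at position 10.
Correct: flip bit 10 of r = 011001111010000 to get c = 011001111110000.


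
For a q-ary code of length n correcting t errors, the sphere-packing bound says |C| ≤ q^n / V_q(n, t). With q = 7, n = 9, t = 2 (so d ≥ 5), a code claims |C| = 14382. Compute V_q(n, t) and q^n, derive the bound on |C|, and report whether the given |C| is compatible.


V_q(n, t) = 1351, q^n = 40353607, Hamming bound = 29869, |C| = 14382 ≤ bound (satisfied).

Step 1: Compute V_q(n, t) = Σ_{j=0}^2 C(n, j) (q−1)^j.
  j = 0: C(9,0)·(6)^0 = 1·1 = 1.
  j = 1: C(9,1)·(6)^1 = 9·6 = 54.
  j = 2: C(9,2)·(6)^2 = 36·36 = 1296.
  V_q(n, t) = 1 + 54 + 1296 = 1351.
Step 2: q^n = 7^9 = 40353607.
Step 3: Hamming bound ⌊q^n / V_q(n,t)⌋ = ⌊40353607/1351⌋ = 29869.
Step 4: Compare |C| = 14382 to 29869: satisfied.
The claimed |C| lies below the Hamming bound.


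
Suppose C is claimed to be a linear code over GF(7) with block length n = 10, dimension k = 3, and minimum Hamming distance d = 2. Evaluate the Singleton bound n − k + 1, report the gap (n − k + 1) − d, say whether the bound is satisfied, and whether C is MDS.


Singleton RHS = n − k + 1 = 8, slack = 6, bound satisfied, not MDS.

Singleton bound: d ≤ n − k + 1.
Here n = 10, k = 3, so n − k + 1 = 8.
Given d = 2, check d ≤ 8: YES.
Slack = (n − k + 1) − d = 6.
The code is NOT MDS (slack = 6 > 0).
Description: the claimed parameters are [10, 3, 2]_7; such a code would be non-MDS.


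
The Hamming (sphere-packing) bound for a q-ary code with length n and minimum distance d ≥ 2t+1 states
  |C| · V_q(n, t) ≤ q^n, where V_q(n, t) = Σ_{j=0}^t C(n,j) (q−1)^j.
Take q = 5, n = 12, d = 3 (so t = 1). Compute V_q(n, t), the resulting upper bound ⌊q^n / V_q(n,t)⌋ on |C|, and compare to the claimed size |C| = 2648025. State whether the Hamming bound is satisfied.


V_q(n, t) = 49, q^n = 244140625, Hamming bound = 4982461, |C| = 2648025 ≤ bound (satisfied).

Step 1: Compute V_q(n, t) = Σ_{j=0}^1 C(n, j) (q−1)^j.
  j = 0: C(12,0)·(4)^0 = 1·1 = 1.
  j = 1: C(12,1)·(4)^1 = 12·4 = 48.
  V_q(n, t) = 1 + 48 = 49.
Step 2: q^n = 5^12 = 244140625.
Step 3: Hamming bound ⌊q^n / V_q(n,t)⌋ = ⌊244140625/49⌋ = 4982461.
Step 4: Compare |C| = 2648025 to 4982461: satisfied.
The claimed |C| lies below the Hamming bound.


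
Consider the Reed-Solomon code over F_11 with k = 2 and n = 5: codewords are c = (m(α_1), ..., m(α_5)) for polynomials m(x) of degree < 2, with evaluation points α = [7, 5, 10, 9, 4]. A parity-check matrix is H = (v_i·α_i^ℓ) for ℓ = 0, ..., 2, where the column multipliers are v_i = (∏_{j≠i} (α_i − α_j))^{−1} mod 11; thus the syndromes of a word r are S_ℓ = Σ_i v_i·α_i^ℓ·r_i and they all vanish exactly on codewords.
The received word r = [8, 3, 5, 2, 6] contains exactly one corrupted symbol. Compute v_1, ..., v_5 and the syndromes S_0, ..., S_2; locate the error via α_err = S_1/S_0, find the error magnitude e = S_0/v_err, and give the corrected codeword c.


S = (3, 8, 3), error at position 3, error magnitude e = 6, c = [8, 3, 10, 2, 6].

Step 1: column multipliers v_i = (∏_{j≠i}(α_i − α_j))^{−1} mod 11.
  i = 1 (α = 7): (7−5)(7−10)(7−9)(7−4) = 2·(−3)·(−2)·3 = 36 ≡ 3, so v_1 = 3^{−1} = 4 (mod 11).
  i = 2 (α = 5): (5−7)(5−10)(5−9)(5−4) = (−2)·(−5)·(−4)·1 = −40 ≡ 4, so v_2 = 4^{−1} = 3 (mod 11).
  i = 3 (α = 10): (10−7)(10−5)(10−9)(10−4) = 3·5·1·6 = 90 ≡ 2, so v_3 = 2^{−1} = 6 (mod 11).
  i = 4 (α = 9): (9−7)(9−5)(9−10)(9−4) = 2·4·(−1)·5 = −40 ≡ 4, so v_4 = 4^{−1} = 3 (mod 11).
  i = 5 (α = 4): (4−7)(4−5)(4−10)(4−9) = (−3)·(−1)·(−6)·(−5) = 90 ≡ 2, so v_5 = 2^{−1} = 6 (mod 11).
  v = [4, 3, 6, 3, 6].
Step 2: syndromes of r = [8, 3, 5, 2, 6] (all sums mod 11).
  S_0 = Σ v_i r_i = 4·8 + 3·3 + 6·5 + 3·2 + 6·6 = 113 ≡ 3.
  S_1 = Σ v_i α_i r_i = 4·7·8 + 3·5·3 + 6·10·5 + 3·9·2 + 6·4·6 = 767 ≡ 8.
  α_i^2 mod 11 = [5, 3, 1, 4, 5].
  S_2 = Σ v_i α_i^2 r_i = 4·5·8 + 3·3·3 + 6·1·5 + 3·4·2 + 6·5·6 = 421 ≡ 3.
  S = (3, 8, 3) ≠ 0, so r is not a codeword (an error is present).
Step 3: locate the error. For a single error e at position i, S_ℓ = v_i·e·α_i^ℓ, so α_err = S_1/S_0.
  S_0^{−1} = 3^{−1} = 4 (mod 11), so α_err = 8·4 = 32 ≡ 10 = α_3. Error position i = 3.
  Consistency check: S_2/S_1 = 3·7 = 21 ≡ 10 = α_err ✓ (single-error assumption holds).
Step 4: error magnitude e = S_0/v_3 = S_0·∏_{j≠3}(α_3 − α_j) = 3·2 = 6 ≡ 6 (mod 11).
Step 5: correct position 3: c_3 = r_3 − e = 5 − 6 ≡ 10 (mod 11). Hence c = [8, 3, 10, 2, 6].
  Check: interpolating c through the α_i gives m(x) = 7 + 8·x (degree < 2) with m(α_i) = c_i for every i, so c is indeed a codeword.


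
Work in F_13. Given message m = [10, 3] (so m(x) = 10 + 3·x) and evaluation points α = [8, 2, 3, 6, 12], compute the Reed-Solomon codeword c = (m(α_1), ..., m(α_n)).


c = [8, 3, 6, 2, 7]

Message polynomial: m(x) = 10 + 3·x (mod 13).
For each evaluation point α_i, compute m(α_i) mod 13:
  α_1 = 8: Horner steps 3 → 8, so m(8) = 8.
  α_2 = 2: Horner steps 3 → 3, so m(2) = 3.
  α_3 = 3: Horner steps 3 → 6, so m(3) = 6.
  α_4 = 6: Horner steps 3 → 2, so m(6) = 2.
  α_5 = 12: Horner steps 3 → 7, so m(12) = 7.
Codeword c = [8, 3, 6, 2, 7] ∈ F_13^5.


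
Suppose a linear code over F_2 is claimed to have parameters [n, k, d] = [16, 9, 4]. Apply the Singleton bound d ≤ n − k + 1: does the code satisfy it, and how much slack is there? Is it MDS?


Singleton RHS = n − k + 1 = 8, slack = 4, bound satisfied, not MDS.

Singleton bound: d ≤ n − k + 1.
Here n = 16, k = 9, so n − k + 1 = 8.
Given d = 4, check d ≤ 8: YES.
Slack = (n − k + 1) − d = 4.
The code is NOT MDS (slack = 4 > 0).
Description: the claimed parameters are [16, 9, 4]_2; such a code would be non-MDS.


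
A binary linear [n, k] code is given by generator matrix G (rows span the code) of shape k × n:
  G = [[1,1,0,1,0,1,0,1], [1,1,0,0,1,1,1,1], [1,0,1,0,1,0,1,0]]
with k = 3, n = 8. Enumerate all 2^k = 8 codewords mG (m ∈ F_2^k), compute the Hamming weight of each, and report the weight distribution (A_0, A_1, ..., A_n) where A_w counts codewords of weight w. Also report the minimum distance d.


Weight distribution: A_0 = 1, A_3 = 2, A_4 = 2, A_5 = 1, A_6 = 1, A_7 = 1. Minimum distance d = 3.

Enumerate all 2^3 = 8 messages m ∈ F_2^3.
For each, compute codeword c = mG in F_2^8, then tally its weight.
  m = 000 → c = 00000000, weight = 0.
  m = 100 → c = 11010101, weight = 5.
  m = 010 → c = 11001111, weight = 6.
  m = 110 → c = 00011010, weight = 3.
  m = 001 → c = 10101010, weight = 4.
  m = 101 → c = 01111111, weight = 7.
  m = 011 → c = 01100101, weight = 4.
  m = 111 → c = 10110000, weight = 3.
Tally weights:
  weight 0: 1 codewords.
  weight 3: 2 codewords.
  weight 4: 2 codewords.
  weight 5: 1 codewords.
  weight 6: 1 codewords.
  weight 7: 1 codewords.
Minimum distance d = smallest w > 0 with A_w > 0 = 3.
Sanity: Σ A_w = 8 = 2^3 = 8 ✓.


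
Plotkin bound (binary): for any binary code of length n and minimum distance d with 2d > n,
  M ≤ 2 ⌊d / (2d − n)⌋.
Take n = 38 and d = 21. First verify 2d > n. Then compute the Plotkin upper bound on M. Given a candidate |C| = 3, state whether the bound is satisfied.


Plotkin bound M ≤ 10; given |C| = 3 ≤ bound (satisfied).

Check applicability: 2d = 42, n = 38.
2d − n = 4 > 0, so Plotkin applies.
Compute d/(2d−n) = 21/4 ≈ 5.2500.
⌊d/(2d−n)⌋ = 5.
Plotkin bound: M ≤ 2·5 = 10.
Given |C| = 3, check: satisfied.
This |C| is below the Plotkin bound.


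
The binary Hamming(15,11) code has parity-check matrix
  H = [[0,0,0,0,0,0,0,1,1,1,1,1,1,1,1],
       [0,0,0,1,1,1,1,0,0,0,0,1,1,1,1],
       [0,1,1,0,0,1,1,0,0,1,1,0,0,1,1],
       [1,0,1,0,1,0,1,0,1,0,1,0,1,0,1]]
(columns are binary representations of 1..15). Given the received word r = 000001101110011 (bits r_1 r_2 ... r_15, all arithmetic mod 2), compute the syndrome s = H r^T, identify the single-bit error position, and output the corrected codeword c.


s = (1, 0, 0, 0)^T, error position = 8, corrected codeword c = 000001111110011

Compute s = H r^T mod 2 one row at a time:
  s_1 = 0 + 1 + 1 + 1 + 0 + 0 + 1 + 1 = 5 ≡ 1 (mod 2).
  s_2 = 0 + 0 + 1 + 1 + 0 + 0 + 1 + 1 = 4 ≡ 0 (mod 2).
  s_3 = 0 + 0 + 1 + 1 + 1 + 1 + 1 + 1 = 6 ≡ 0 (mod 2).
  s_4 = 0 + 0 + 0 + 1 + 1 + 1 + 0 + 1 = 4 ≡ 0 (mod 2).
s = (1, 0, 0, 0)^T — this equals column 8 of H (binary 1000), so error is at position 8.
Correct: flip bit 8 of r = 000001101110011 to get c = 000001111110011.


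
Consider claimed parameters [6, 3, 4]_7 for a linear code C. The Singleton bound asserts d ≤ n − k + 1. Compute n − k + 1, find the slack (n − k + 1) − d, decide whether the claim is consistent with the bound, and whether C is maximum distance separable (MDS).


Singleton RHS = n − k + 1 = 4, slack = 0, bound satisfied, MDS.

Singleton bound: d ≤ n − k + 1.
Here n = 6, k = 3, so n − k + 1 = 4.
Given d = 4, check d ≤ 4: YES.
Slack = (n − k + 1) − d = 0.
The code is MDS (slack = 0).
Description: the claimed parameters are [6, 3, 4]_7; such a code would be MDS (meets Singleton bound).


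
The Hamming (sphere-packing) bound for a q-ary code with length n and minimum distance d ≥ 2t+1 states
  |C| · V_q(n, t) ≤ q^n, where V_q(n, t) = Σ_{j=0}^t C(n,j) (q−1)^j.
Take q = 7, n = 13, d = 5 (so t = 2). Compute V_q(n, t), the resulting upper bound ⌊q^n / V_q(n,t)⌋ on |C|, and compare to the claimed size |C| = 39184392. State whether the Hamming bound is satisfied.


V_q(n, t) = 2887, q^n = 96889010407, Hamming bound = 33560446, |C| = 39184392 > bound (violated).

Step 1: Compute V_q(n, t) = Σ_{j=0}^2 C(n, j) (q−1)^j.
  j = 0: C(13,0)·(6)^0 = 1·1 = 1.
  j = 1: C(13,1)·(6)^1 = 13·6 = 78.
  j = 2: C(13,2)·(6)^2 = 78·36 = 2808.
  V_q(n, t) = 1 + 78 + 2808 = 2887.
Step 2: q^n = 7^13 = 96889010407.
Step 3: Hamming bound ⌊q^n / V_q(n,t)⌋ = ⌊96889010407/2887⌋ = 33560446.
Step 4: Compare |C| = 39184392 to 33560446: violated.
The claimed |C| lies above the Hamming bound, so no 7-ary code of length 13 with d ≥ 5 can have 39184392 codewords.
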